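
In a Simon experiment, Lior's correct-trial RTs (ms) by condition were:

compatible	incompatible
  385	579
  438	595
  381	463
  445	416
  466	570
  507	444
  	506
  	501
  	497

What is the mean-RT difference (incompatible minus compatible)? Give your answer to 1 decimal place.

70.9 ms

M(compatible) = 2622/6 = 437.000
M(incompatible) = 4571/9 = 507.889
Difference = 507.889 − 437.000 = 70.889 ms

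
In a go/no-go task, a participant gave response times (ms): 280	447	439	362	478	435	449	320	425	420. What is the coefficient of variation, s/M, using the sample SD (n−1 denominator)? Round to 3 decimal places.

n = 10, Σ = 4055, M = 405.5000
Σ(x−M)² = 36406.500; s = √(36406.500/9) = 63.6016
CV = 63.6016 / 405.5000 = 0.15685

0.157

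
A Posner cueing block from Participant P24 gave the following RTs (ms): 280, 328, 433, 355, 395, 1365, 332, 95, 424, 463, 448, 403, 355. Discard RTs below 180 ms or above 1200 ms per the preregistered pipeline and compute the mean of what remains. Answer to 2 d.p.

383.27 ms

Excluded: 95, 1365
Retained (n=11): Σ = 4216
Mean = 4216/11 = 383.2727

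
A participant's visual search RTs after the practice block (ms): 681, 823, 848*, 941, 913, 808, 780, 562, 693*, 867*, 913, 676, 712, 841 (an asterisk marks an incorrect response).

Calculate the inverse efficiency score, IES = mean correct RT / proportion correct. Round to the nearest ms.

1001 ms

Correct trials (n=11): 681, 823, 941, 913, 808, 780, 562, 913, 676, 712, 841
Mean correct RT = 8650/11 = 786.3636 ms
Proportion correct = 11/14
IES = 786.3636 / (11/14) = 1000.826 ms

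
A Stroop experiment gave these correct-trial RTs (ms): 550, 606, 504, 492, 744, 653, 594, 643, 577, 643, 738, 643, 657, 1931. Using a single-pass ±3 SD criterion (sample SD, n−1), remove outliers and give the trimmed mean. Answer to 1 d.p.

618.8 ms

n = 14, ΣRT = 9975, M = 712.500
Σ(x−M)² = 1669739.50; s = √(1669739.50/13) = 358.387
Cutoffs: 712.500 ± 3·358.387 → [-362.7, 1787.7]
Outside: 1931 → excluded.
Retained (n=13): Σ = 8044, mean = 8044/13 = 618.769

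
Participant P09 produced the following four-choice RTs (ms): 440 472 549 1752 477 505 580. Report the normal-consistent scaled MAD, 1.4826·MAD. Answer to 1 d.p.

Sorted: 440, 472, 477, 505, 549, 580, 1752 → median = 505
|x − 505| sorted: 0, 28, 33, 44, 65, 75, 1247 → MAD = 44
Robust SD ≈ 1.4826 × 44 = 65.234

65.2 ms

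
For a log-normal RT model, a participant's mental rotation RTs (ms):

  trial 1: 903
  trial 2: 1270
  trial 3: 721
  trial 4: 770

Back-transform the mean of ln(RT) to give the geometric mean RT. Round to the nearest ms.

893 ms

ln(RT): 6.8057, 7.1468, 6.5806, 6.6464
Mean ln(RT) = 27.1795/4 = 6.79488
Geometric mean = exp(6.79488) = 893.26 ms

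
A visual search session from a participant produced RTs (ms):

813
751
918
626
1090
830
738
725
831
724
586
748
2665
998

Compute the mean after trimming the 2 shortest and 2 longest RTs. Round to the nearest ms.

808 ms

Sorted: 586, 626, 724, 725, 738, 748, 751, 813, 830, 831, 918, 998, 1090, 2665
Drop lowest 2 (586, 626) and highest 2 (1090, 2665)
Remaining (n=10): Σ = 8076, mean = 8076/10 = 807.600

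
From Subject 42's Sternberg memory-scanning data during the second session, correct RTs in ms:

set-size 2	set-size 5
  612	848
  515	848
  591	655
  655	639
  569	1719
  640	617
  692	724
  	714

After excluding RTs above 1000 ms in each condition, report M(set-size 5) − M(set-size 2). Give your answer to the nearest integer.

110 ms

set-size 5: exclude 1719
M(set-size 2) = 4274/7 = 610.571
M(set-size 5) = 5045/7 = 720.714
Difference = 720.714 − 610.571 = 110.143 ms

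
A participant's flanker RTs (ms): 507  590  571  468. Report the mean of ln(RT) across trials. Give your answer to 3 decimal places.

6.276

ln(RT): 6.2285, 6.3801, 6.3474, 6.1485
Σ ln(RT) = 25.1045
Mean = 25.1045/4 = 6.27612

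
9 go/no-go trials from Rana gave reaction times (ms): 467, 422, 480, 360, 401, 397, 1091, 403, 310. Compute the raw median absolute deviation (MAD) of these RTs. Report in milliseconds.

43 ms

Sorted: 310, 360, 397, 401, 403, 422, 467, 480, 1091 → median = 403
|x − 403|: 64, 19, 77, 43, 2, 6, 688, 0, 93
Sorted deviations: 0, 2, 6, 19, 43, 64, 77, 93, 688 → MAD = 43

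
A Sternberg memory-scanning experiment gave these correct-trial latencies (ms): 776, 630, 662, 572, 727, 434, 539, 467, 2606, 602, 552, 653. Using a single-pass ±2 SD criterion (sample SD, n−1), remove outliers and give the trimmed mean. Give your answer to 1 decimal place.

601.3 ms

n = 12, ΣRT = 9220, M = 768.333
Σ(x−M)² = 3790718.67; s = √(3790718.67/11) = 587.036
Cutoffs: 768.333 ± 2·587.036 → [-405.7, 1942.4]
Outside: 2606 → excluded.
Retained (n=11): Σ = 6614, mean = 6614/11 = 601.273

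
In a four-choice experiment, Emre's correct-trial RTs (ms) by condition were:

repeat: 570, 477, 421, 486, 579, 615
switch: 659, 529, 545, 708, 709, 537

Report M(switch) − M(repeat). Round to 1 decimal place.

M(repeat) = 3148/6 = 524.667
M(switch) = 3687/6 = 614.500
Difference = 614.500 − 524.667 = 89.833 ms

89.8 ms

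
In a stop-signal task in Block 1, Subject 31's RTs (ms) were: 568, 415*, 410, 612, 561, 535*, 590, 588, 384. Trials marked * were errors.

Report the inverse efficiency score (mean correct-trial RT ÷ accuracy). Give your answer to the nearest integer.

Correct trials (n=7): 568, 410, 612, 561, 590, 588, 384
Mean correct RT = 3713/7 = 530.4286 ms
Proportion correct = 7/9
IES = 530.4286 / (7/9) = 681.980 ms

682 ms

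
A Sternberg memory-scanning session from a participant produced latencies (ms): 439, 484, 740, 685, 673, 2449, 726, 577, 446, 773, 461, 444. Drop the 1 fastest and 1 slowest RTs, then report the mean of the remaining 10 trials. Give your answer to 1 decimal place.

600.9 ms

Sorted: 439, 444, 446, 461, 484, 577, 673, 685, 726, 740, 773, 2449
Drop lowest 1 (439) and highest 1 (2449)
Remaining (n=10): Σ = 6009, mean = 6009/10 = 600.900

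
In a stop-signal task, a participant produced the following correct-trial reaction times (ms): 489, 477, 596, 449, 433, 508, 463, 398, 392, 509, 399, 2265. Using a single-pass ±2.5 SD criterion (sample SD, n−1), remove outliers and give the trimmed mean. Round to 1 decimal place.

n = 12, ΣRT = 7378, M = 614.833
Σ(x−M)² = 3007723.67; s = √(3007723.67/11) = 522.905
Cutoffs: 614.833 ± 2.5·522.905 → [-692.4, 1922.1]
Outside: 2265 → excluded.
Retained (n=11): Σ = 5113, mean = 5113/11 = 464.818

464.8 ms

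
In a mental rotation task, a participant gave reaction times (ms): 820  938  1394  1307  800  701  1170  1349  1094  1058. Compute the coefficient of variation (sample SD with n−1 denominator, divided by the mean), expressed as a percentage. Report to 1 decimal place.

23.0%

n = 10, Σ = 10631, M = 1063.1000
Σ(x−M)² = 538214.900; s = √(538214.900/9) = 244.5438
CV = 244.5438 / 1063.1000 = 0.23003 = 23.003%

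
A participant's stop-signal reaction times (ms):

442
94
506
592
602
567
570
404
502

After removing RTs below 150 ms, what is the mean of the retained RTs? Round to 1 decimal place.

523.1 ms

Excluded: 94
Retained (n=8): Σ = 4185
Mean = 4185/8 = 523.1250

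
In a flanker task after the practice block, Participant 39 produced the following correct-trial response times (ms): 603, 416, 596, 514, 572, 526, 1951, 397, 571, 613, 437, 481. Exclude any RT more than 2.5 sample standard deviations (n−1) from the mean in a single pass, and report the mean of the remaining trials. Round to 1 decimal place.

n = 12, ΣRT = 7677, M = 639.750
Σ(x−M)² = 1936726.25; s = √(1936726.25/11) = 419.602
Cutoffs: 639.750 ± 2.5·419.602 → [-409.3, 1688.8]
Outside: 1951 → excluded.
Retained (n=11): Σ = 5726, mean = 5726/11 = 520.545

520.5 ms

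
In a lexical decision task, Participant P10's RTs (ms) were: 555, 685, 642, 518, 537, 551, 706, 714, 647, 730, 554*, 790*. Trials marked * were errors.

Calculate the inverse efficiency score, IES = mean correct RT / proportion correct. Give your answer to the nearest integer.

Correct trials (n=10): 555, 685, 642, 518, 537, 551, 706, 714, 647, 730
Mean correct RT = 6285/10 = 628.5000 ms
Proportion correct = 10/12
IES = 628.5000 / (10/12) = 754.200 ms

754 ms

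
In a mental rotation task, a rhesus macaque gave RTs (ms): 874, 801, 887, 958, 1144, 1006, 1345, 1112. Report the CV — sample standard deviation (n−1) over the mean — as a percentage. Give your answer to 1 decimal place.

n = 8, Σ = 8127, M = 1015.8750
Σ(x−M)² = 220334.875; s = √(220334.875/7) = 177.4159
CV = 177.4159 / 1015.8750 = 0.17464 = 17.464%

17.5%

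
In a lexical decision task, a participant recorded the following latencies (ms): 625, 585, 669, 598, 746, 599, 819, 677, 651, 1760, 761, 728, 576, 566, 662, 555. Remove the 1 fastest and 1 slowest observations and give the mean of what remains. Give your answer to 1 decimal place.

Sorted: 555, 566, 576, 585, 598, 599, 625, 651, 662, 669, 677, 728, 746, 761, 819, 1760
Drop lowest 1 (555) and highest 1 (1760)
Remaining (n=14): Σ = 9262, mean = 9262/14 = 661.571

661.6 ms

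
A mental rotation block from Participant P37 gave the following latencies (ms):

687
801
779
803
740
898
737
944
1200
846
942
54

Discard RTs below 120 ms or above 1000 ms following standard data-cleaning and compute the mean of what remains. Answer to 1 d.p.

Excluded: 54, 1200
Retained (n=10): Σ = 8177
Mean = 8177/10 = 817.7000

817.7 ms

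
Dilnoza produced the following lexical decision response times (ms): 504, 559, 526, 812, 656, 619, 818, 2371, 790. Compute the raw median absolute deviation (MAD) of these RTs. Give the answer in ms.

134 ms

Sorted: 504, 526, 559, 619, 656, 790, 812, 818, 2371 → median = 656
|x − 656|: 152, 97, 130, 156, 0, 37, 162, 1715, 134
Sorted deviations: 0, 37, 97, 130, 134, 152, 156, 162, 1715 → MAD = 134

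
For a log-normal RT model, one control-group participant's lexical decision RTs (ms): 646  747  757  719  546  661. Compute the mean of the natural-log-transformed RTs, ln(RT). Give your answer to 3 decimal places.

6.515

ln(RT): 6.4708, 6.6161, 6.6294, 6.5779, 6.3026, 6.4938
Σ ln(RT) = 39.0905
Mean = 39.0905/6 = 6.51508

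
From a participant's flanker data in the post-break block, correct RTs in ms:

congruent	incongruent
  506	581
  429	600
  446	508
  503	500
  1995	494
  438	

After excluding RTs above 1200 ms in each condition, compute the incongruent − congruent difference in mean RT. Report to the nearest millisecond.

72 ms

congruent: exclude 1995
M(congruent) = 2322/5 = 464.400
M(incongruent) = 2683/5 = 536.600
Difference = 536.600 − 464.400 = 72.200 ms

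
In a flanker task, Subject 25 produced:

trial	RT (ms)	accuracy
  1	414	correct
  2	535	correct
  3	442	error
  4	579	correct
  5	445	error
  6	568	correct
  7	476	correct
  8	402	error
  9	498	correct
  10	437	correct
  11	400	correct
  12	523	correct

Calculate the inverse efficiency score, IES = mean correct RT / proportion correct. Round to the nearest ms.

Correct trials (n=9): 414, 535, 579, 568, 476, 498, 437, 400, 523
Mean correct RT = 4430/9 = 492.2222 ms
Proportion correct = 9/12
IES = 492.2222 / (9/12) = 656.296 ms

656 ms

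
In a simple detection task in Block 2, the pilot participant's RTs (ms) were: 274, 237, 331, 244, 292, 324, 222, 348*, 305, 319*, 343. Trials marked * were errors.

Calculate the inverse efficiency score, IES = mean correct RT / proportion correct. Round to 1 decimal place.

Correct trials (n=9): 274, 237, 331, 244, 292, 324, 222, 305, 343
Mean correct RT = 2572/9 = 285.7778 ms
Proportion correct = 9/11
IES = 285.7778 / (9/11) = 349.284 ms

349.3 ms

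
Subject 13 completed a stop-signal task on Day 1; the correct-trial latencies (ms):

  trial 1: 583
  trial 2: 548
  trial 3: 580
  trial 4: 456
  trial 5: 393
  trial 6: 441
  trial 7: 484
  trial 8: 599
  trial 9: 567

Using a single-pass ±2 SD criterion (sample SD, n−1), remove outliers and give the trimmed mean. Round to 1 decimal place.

n = 9, ΣRT = 4651, M = 516.778
Σ(x−M)² = 44471.56; s = √(44471.56/8) = 74.558
Cutoffs: 516.778 ± 2·74.558 → [367.7, 665.9]
No RTs fall outside the cutoffs; all 9 retained. Mean = 4651/9 = 516.778

516.8 ms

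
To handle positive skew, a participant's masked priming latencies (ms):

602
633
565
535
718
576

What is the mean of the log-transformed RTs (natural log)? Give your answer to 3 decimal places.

6.400

ln(RT): 6.4003, 6.4505, 6.3368, 6.2823, 6.5765, 6.3561
Σ ln(RT) = 38.4024
Mean = 38.4024/6 = 6.40040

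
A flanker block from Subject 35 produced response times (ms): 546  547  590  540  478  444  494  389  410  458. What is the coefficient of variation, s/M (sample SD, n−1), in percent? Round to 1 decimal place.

13.4%

n = 10, Σ = 4896, M = 489.6000
Σ(x−M)² = 38784.400; s = √(38784.400/9) = 65.6459
CV = 65.6459 / 489.6000 = 0.13408 = 13.408%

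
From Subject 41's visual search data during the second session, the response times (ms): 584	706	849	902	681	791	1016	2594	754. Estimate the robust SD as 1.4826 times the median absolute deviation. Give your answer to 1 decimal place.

163.1 ms

Sorted: 584, 681, 706, 754, 791, 849, 902, 1016, 2594 → median = 791
|x − 791| sorted: 0, 37, 58, 85, 110, 111, 207, 225, 1803 → MAD = 110
Robust SD ≈ 1.4826 × 110 = 163.086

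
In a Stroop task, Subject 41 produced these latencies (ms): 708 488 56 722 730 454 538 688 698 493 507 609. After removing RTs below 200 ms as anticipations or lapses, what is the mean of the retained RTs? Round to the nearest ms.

Excluded: 56
Retained (n=11): Σ = 6635
Mean = 6635/11 = 603.1818

603 ms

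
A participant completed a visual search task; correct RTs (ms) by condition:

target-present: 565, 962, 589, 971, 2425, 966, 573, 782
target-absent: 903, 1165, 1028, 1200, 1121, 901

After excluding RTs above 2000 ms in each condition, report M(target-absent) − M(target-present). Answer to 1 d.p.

280.4 ms

target-present: exclude 2425
M(target-present) = 5408/7 = 772.571
M(target-absent) = 6318/6 = 1053.000
Difference = 1053.000 − 772.571 = 280.429 ms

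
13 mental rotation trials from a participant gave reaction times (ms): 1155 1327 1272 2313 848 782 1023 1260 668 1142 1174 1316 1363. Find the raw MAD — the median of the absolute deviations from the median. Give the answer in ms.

Sorted: 668, 782, 848, 1023, 1142, 1155, 1174, 1260, 1272, 1316, 1327, 1363, 2313 → median = 1174
|x − 1174|: 19, 153, 98, 1139, 326, 392, 151, 86, 506, 32, 0, 142, 189
Sorted deviations: 0, 19, 32, 86, 98, 142, 151, 153, 189, 326, 392, 506, 1139 → MAD = 151

151 ms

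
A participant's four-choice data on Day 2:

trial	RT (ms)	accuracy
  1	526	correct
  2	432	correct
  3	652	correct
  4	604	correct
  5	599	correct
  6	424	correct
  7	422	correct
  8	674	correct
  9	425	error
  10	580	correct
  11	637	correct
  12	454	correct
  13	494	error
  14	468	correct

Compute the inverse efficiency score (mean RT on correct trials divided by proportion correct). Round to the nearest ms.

629 ms

Correct trials (n=12): 526, 432, 652, 604, 599, 424, 422, 674, 580, 637, 454, 468
Mean correct RT = 6472/12 = 539.3333 ms
Proportion correct = 12/14
IES = 539.3333 / (12/14) = 629.222 ms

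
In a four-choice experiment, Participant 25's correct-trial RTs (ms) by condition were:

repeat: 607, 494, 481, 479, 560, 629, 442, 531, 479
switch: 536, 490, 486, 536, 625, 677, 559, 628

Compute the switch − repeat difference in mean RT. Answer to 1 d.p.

M(repeat) = 4702/9 = 522.444
M(switch) = 4537/8 = 567.125
Difference = 567.125 − 522.444 = 44.681 ms

44.7 ms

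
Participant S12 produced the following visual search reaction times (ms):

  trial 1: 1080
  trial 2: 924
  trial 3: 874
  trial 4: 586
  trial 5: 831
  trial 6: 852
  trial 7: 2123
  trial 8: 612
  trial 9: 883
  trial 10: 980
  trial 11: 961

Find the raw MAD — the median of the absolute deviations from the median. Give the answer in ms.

78 ms

Sorted: 586, 612, 831, 852, 874, 883, 924, 961, 980, 1080, 2123 → median = 883
|x − 883|: 197, 41, 9, 297, 52, 31, 1240, 271, 0, 97, 78
Sorted deviations: 0, 9, 31, 41, 52, 78, 97, 197, 271, 297, 1240 → MAD = 78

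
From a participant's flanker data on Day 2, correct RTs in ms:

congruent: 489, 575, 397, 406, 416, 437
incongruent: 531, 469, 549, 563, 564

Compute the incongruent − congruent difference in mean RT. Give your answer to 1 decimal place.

M(congruent) = 2720/6 = 453.333
M(incongruent) = 2676/5 = 535.200
Difference = 535.200 − 453.333 = 81.867 ms

81.9 ms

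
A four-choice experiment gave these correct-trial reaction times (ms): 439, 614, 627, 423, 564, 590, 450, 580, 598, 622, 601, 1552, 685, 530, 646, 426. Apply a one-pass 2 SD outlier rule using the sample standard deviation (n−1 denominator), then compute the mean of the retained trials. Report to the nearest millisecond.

n = 16, ΣRT = 9947, M = 621.688
Σ(x−M)² = 1026255.44; s = √(1026255.44/15) = 261.566
Cutoffs: 621.688 ± 2·261.566 → [98.6, 1144.8]
Outside: 1552 → excluded.
Retained (n=15): Σ = 8395, mean = 8395/15 = 559.667

560 ms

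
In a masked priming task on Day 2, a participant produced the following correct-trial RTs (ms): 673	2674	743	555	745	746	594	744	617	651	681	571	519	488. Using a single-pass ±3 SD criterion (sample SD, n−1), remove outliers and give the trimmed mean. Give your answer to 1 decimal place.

640.5 ms

n = 14, ΣRT = 11001, M = 785.786
Σ(x−M)² = 3938560.36; s = √(3938560.36/13) = 550.424
Cutoffs: 785.786 ± 3·550.424 → [-865.5, 2437.1]
Outside: 2674 → excluded.
Retained (n=13): Σ = 8327, mean = 8327/13 = 640.538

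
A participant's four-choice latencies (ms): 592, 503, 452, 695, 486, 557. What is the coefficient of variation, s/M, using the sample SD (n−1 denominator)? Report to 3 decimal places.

n = 6, Σ = 3285, M = 547.5000
Σ(x−M)² = 38709.500; s = √(38709.500/5) = 87.9881
CV = 87.9881 / 547.5000 = 0.16071

0.161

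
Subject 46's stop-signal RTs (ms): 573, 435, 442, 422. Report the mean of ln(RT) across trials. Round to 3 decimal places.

ln(RT): 6.3509, 6.0753, 6.0913, 6.0450
Σ ln(RT) = 24.5625
Mean = 24.5625/4 = 6.14064

6.141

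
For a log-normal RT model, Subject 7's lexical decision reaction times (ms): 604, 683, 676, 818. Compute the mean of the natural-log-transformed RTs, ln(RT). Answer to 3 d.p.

ln(RT): 6.4036, 6.5265, 6.5162, 6.7069
Σ ln(RT) = 26.1531
Mean = 26.1531/4 = 6.53828

6.538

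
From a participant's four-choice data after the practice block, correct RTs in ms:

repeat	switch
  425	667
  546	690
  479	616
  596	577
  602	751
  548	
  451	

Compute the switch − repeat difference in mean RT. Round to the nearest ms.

M(repeat) = 3647/7 = 521.000
M(switch) = 3301/5 = 660.200
Difference = 660.200 − 521.000 = 139.200 ms

139 ms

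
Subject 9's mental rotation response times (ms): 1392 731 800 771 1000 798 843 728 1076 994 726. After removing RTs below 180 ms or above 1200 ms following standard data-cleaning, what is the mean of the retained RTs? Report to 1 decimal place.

Excluded: 1392
Retained (n=10): Σ = 8467
Mean = 8467/10 = 846.7000

846.7 ms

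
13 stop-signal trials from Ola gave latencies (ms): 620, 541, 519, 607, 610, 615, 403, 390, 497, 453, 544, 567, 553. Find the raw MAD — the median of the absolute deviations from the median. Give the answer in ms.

Sorted: 390, 403, 453, 497, 519, 541, 544, 553, 567, 607, 610, 615, 620 → median = 544
|x − 544|: 76, 3, 25, 63, 66, 71, 141, 154, 47, 91, 0, 23, 9
Sorted deviations: 0, 3, 9, 23, 25, 47, 63, 66, 71, 76, 91, 141, 154 → MAD = 63

63 ms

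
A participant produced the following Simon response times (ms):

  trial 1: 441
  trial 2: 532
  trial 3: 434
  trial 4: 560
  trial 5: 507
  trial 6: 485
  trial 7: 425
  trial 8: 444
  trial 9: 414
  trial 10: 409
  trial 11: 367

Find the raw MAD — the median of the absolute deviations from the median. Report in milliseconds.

Sorted: 367, 409, 414, 425, 434, 441, 444, 485, 507, 532, 560 → median = 441
|x − 441|: 0, 91, 7, 119, 66, 44, 16, 3, 27, 32, 74
Sorted deviations: 0, 3, 7, 16, 27, 32, 44, 66, 74, 91, 119 → MAD = 32

32 ms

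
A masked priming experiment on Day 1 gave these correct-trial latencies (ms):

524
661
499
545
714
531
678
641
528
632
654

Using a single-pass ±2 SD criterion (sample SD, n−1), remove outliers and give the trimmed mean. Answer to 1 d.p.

600.6 ms

n = 11, ΣRT = 6607, M = 600.636
Σ(x−M)² = 57364.55; s = √(57364.55/10) = 75.739
Cutoffs: 600.636 ± 2·75.739 → [449.2, 752.1]
No RTs fall outside the cutoffs; all 11 retained. Mean = 6607/11 = 600.636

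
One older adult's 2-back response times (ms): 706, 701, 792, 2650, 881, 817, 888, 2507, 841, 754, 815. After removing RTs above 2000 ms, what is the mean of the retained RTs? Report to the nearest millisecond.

799 ms

Excluded: 2507, 2650
Retained (n=9): Σ = 7195
Mean = 7195/9 = 799.4444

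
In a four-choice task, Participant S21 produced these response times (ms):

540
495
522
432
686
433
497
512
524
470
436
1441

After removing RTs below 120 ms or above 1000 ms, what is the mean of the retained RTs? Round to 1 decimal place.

504.3 ms

Excluded: 1441
Retained (n=11): Σ = 5547
Mean = 5547/11 = 504.2727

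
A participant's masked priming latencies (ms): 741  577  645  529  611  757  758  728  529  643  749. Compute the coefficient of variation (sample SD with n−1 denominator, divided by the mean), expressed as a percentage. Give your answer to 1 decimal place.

13.7%

n = 11, Σ = 7267, M = 660.6364
Σ(x−M)² = 82240.545; s = √(82240.545/10) = 90.6866
CV = 90.6866 / 660.6364 = 0.13727 = 13.727%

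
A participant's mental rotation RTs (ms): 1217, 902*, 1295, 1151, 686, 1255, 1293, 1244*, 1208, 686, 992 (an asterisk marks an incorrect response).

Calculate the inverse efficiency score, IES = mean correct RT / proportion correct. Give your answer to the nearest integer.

1329 ms

Correct trials (n=9): 1217, 1295, 1151, 686, 1255, 1293, 1208, 686, 992
Mean correct RT = 9783/9 = 1087.0000 ms
Proportion correct = 9/11
IES = 1087.0000 / (9/11) = 1328.556 ms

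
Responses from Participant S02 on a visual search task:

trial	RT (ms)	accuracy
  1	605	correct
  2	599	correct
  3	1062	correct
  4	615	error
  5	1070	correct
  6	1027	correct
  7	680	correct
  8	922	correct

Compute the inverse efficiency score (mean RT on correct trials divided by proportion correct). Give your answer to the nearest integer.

974 ms

Correct trials (n=7): 605, 599, 1062, 1070, 1027, 680, 922
Mean correct RT = 5965/7 = 852.1429 ms
Proportion correct = 7/8
IES = 852.1429 / (7/8) = 973.878 ms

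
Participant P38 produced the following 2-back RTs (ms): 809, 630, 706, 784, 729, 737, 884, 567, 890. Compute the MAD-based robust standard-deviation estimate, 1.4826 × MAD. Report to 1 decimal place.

106.7 ms

Sorted: 567, 630, 706, 729, 737, 784, 809, 884, 890 → median = 737
|x − 737| sorted: 0, 8, 31, 47, 72, 107, 147, 153, 170 → MAD = 72
Robust SD ≈ 1.4826 × 72 = 106.747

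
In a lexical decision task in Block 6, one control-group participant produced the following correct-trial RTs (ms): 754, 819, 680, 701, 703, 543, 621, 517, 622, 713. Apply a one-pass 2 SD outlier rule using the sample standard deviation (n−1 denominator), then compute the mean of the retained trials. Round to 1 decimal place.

667.3 ms

n = 10, ΣRT = 6673, M = 667.300
Σ(x−M)² = 77426.10; s = √(77426.10/9) = 92.752
Cutoffs: 667.300 ± 2·92.752 → [481.8, 852.8]
No RTs fall outside the cutoffs; all 10 retained. Mean = 6673/10 = 667.300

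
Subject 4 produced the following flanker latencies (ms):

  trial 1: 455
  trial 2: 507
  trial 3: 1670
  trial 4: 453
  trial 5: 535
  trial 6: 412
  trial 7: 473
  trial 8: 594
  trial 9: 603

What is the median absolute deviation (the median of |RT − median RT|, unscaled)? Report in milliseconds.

Sorted: 412, 453, 455, 473, 507, 535, 594, 603, 1670 → median = 507
|x − 507|: 52, 0, 1163, 54, 28, 95, 34, 87, 96
Sorted deviations: 0, 28, 34, 52, 54, 87, 95, 96, 1163 → MAD = 54

54 ms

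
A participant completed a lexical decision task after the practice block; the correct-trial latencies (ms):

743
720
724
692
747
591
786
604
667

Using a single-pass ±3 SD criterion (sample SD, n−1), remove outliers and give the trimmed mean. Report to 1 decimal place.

n = 9, ΣRT = 6274, M = 697.111
Σ(x−M)² = 34604.89; s = √(34604.89/8) = 65.769
Cutoffs: 697.111 ± 3·65.769 → [499.8, 894.4]
No RTs fall outside the cutoffs; all 9 retained. Mean = 6274/9 = 697.111

697.1 ms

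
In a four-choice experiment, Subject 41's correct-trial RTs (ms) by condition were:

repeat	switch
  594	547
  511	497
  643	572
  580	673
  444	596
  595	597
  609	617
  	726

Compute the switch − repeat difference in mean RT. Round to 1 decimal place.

35.1 ms

M(repeat) = 3976/7 = 568.000
M(switch) = 4825/8 = 603.125
Difference = 603.125 − 568.000 = 35.125 ms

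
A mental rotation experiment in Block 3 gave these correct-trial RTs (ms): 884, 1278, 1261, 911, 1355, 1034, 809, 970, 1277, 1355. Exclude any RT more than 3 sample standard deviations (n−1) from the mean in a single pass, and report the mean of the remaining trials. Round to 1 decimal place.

1113.4 ms

n = 10, ΣRT = 11134, M = 1113.400
Σ(x−M)² = 405502.40; s = √(405502.40/9) = 212.264
Cutoffs: 1113.400 ± 3·212.264 → [476.6, 1750.2]
No RTs fall outside the cutoffs; all 10 retained. Mean = 11134/10 = 1113.400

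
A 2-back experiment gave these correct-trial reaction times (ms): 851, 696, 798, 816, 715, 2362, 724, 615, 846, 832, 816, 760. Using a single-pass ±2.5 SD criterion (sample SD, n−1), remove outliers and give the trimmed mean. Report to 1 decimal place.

n = 12, ΣRT = 10831, M = 902.583
Σ(x−M)² = 2379462.92; s = √(2379462.92/11) = 465.097
Cutoffs: 902.583 ± 2.5·465.097 → [-260.2, 2065.3]
Outside: 2362 → excluded.
Retained (n=11): Σ = 8469, mean = 8469/11 = 769.909

769.9 ms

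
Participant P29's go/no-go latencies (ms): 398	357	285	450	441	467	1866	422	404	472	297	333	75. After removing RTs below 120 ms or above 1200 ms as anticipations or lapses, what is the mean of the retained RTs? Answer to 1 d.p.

393.3 ms

Excluded: 75, 1866
Retained (n=11): Σ = 4326
Mean = 4326/11 = 393.2727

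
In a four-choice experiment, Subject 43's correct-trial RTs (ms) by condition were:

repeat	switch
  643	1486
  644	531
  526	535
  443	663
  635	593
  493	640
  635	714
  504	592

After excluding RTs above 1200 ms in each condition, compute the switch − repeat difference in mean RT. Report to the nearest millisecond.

44 ms

switch: exclude 1486
M(repeat) = 4523/8 = 565.375
M(switch) = 4268/7 = 609.714
Difference = 609.714 − 565.375 = 44.339 ms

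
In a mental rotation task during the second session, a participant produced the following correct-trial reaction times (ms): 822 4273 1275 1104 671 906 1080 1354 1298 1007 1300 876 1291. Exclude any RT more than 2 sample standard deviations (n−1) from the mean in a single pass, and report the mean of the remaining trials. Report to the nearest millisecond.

1082 ms

n = 13, ΣRT = 17257, M = 1327.462
Σ(x−M)² = 9964353.23; s = √(9964353.23/12) = 911.242
Cutoffs: 1327.462 ± 2·911.242 → [-495.0, 3149.9]
Outside: 4273 → excluded.
Retained (n=12): Σ = 12984, mean = 12984/12 = 1082.000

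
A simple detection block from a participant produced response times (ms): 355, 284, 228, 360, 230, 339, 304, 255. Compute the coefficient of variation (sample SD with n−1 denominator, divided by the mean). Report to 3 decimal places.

0.183

n = 8, Σ = 2355, M = 294.3750
Σ(x−M)² = 20273.875; s = √(20273.875/7) = 53.8170
CV = 53.8170 / 294.3750 = 0.18282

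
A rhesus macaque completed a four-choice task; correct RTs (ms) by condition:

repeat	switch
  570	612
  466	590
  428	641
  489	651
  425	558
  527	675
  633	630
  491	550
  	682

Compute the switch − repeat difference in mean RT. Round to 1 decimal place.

117.4 ms

M(repeat) = 4029/8 = 503.625
M(switch) = 5589/9 = 621.000
Difference = 621.000 − 503.625 = 117.375 ms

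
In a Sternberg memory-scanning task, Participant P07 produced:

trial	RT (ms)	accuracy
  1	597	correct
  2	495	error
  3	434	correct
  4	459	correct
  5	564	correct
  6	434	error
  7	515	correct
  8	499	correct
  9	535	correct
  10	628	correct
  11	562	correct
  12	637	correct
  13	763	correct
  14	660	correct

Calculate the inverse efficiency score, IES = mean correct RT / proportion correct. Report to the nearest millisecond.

666 ms

Correct trials (n=12): 597, 434, 459, 564, 515, 499, 535, 628, 562, 637, 763, 660
Mean correct RT = 6853/12 = 571.0833 ms
Proportion correct = 12/14
IES = 571.0833 / (12/14) = 666.264 ms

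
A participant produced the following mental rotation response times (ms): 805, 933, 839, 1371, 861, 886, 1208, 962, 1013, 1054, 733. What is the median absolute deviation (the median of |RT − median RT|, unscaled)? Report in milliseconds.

Sorted: 733, 805, 839, 861, 886, 933, 962, 1013, 1054, 1208, 1371 → median = 933
|x − 933|: 128, 0, 94, 438, 72, 47, 275, 29, 80, 121, 200
Sorted deviations: 0, 29, 47, 72, 80, 94, 121, 128, 200, 275, 438 → MAD = 94

94 ms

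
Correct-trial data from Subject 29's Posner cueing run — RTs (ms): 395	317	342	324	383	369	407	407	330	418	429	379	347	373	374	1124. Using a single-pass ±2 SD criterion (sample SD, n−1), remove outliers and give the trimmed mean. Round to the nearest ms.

n = 16, ΣRT = 6718, M = 419.875
Σ(x−M)² = 545977.75; s = √(545977.75/15) = 190.784
Cutoffs: 419.875 ± 2·190.784 → [38.3, 801.4]
Outside: 1124 → excluded.
Retained (n=15): Σ = 5594, mean = 5594/15 = 372.933

373 ms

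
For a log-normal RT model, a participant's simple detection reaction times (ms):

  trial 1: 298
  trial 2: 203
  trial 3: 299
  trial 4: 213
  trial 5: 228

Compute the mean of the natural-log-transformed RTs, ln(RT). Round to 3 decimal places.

ln(RT): 5.6971, 5.3132, 5.7004, 5.3613, 5.4293
Σ ln(RT) = 27.5014
Mean = 27.5014/5 = 5.50028

5.500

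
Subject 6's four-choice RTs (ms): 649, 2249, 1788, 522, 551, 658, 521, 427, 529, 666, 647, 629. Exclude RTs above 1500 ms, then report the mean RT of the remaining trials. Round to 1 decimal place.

579.9 ms

Excluded: 1788, 2249
Retained (n=10): Σ = 5799
Mean = 5799/10 = 579.9000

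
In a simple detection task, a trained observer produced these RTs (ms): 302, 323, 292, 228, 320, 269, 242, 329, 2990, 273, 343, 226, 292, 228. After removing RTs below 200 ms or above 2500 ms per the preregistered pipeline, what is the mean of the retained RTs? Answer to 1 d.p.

282.1 ms

Excluded: 2990
Retained (n=13): Σ = 3667
Mean = 3667/13 = 282.0769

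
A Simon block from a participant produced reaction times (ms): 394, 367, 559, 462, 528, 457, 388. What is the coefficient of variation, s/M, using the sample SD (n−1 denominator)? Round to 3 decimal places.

0.162

n = 7, Σ = 3155, M = 450.7143
Σ(x−M)² = 32023.429; s = √(32023.429/6) = 73.0564
CV = 73.0564 / 450.7143 = 0.16209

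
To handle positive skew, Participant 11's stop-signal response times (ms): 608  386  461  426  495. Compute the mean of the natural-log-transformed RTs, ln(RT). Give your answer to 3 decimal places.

ln(RT): 6.4102, 5.9558, 6.1334, 6.0544, 6.2046
Σ ln(RT) = 30.7584
Mean = 30.7584/5 = 6.15168

6.152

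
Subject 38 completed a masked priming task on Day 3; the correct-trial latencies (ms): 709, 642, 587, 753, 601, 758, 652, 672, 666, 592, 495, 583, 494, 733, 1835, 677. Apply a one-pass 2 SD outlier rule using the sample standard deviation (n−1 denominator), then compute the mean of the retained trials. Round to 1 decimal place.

n = 16, ΣRT = 11449, M = 715.562
Σ(x−M)² = 1432213.94; s = √(1432213.94/15) = 309.000
Cutoffs: 715.562 ± 2·309.000 → [97.6, 1333.6]
Outside: 1835 → excluded.
Retained (n=15): Σ = 9614, mean = 9614/15 = 640.933

640.9 ms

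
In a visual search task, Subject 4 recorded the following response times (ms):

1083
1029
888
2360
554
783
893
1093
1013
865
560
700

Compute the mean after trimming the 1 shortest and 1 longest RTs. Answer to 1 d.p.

890.7 ms

Sorted: 554, 560, 700, 783, 865, 888, 893, 1013, 1029, 1083, 1093, 2360
Drop lowest 1 (554) and highest 1 (2360)
Remaining (n=10): Σ = 8907, mean = 8907/10 = 890.700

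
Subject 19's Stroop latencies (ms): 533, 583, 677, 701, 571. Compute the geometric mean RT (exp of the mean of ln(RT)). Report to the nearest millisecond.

ln(RT): 6.2785, 6.3682, 6.5177, 6.5525, 6.3474
Mean ln(RT) = 32.0643/5 = 6.41286
Geometric mean = exp(6.41286) = 609.63 ms

610 ms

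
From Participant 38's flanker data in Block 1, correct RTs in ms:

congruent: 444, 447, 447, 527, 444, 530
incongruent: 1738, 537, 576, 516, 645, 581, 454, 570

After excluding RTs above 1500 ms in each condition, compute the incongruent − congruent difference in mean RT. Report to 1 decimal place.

incongruent: exclude 1738
M(congruent) = 2839/6 = 473.167
M(incongruent) = 3879/7 = 554.143
Difference = 554.143 − 473.167 = 80.976 ms

81.0 ms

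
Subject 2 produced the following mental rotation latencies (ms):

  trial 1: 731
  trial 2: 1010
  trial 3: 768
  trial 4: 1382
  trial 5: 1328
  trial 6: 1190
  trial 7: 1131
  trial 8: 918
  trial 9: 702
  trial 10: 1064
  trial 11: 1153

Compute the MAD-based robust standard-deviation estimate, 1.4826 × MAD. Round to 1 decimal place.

Sorted: 702, 731, 768, 918, 1010, 1064, 1131, 1153, 1190, 1328, 1382 → median = 1064
|x − 1064| sorted: 0, 54, 67, 89, 126, 146, 264, 296, 318, 333, 362 → MAD = 146
Robust SD ≈ 1.4826 × 146 = 216.460

216.5 ms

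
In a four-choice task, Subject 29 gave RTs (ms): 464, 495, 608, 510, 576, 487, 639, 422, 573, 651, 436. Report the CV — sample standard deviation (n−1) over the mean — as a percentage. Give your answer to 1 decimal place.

15.1%

n = 11, Σ = 5861, M = 532.8182
Σ(x−M)² = 64813.636; s = √(64813.636/10) = 80.5069
CV = 80.5069 / 532.8182 = 0.15110 = 15.110%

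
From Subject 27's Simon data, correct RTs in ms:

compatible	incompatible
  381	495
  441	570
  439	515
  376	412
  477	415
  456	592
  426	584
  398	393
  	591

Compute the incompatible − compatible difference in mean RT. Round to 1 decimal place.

M(compatible) = 3394/8 = 424.250
M(incompatible) = 4567/9 = 507.444
Difference = 507.444 − 424.250 = 83.194 ms

83.2 ms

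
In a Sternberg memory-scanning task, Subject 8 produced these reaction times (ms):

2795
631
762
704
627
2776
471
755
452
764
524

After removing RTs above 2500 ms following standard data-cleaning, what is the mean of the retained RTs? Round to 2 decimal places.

632.22 ms

Excluded: 2776, 2795
Retained (n=9): Σ = 5690
Mean = 5690/9 = 632.2222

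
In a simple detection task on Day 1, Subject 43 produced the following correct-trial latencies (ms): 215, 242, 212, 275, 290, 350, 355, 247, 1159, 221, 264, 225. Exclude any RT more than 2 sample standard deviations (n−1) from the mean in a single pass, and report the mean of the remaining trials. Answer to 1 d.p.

n = 12, ΣRT = 4055, M = 337.917
Σ(x−M)² = 761182.92; s = √(761182.92/11) = 263.056
Cutoffs: 337.917 ± 2·263.056 → [-188.2, 864.0]
Outside: 1159 → excluded.
Retained (n=11): Σ = 2896, mean = 2896/11 = 263.273

263.3 ms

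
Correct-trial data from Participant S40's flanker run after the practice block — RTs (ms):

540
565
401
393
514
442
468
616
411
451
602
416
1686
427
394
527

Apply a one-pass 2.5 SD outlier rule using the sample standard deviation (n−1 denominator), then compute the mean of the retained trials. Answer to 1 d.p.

477.8 ms

n = 16, ΣRT = 8853, M = 553.312
Σ(x−M)² = 1451311.44; s = √(1451311.44/15) = 311.053
Cutoffs: 553.312 ± 2.5·311.053 → [-224.3, 1330.9]
Outside: 1686 → excluded.
Retained (n=15): Σ = 7167, mean = 7167/15 = 477.800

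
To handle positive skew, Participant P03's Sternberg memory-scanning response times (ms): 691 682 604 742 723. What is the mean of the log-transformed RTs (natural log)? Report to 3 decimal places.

ln(RT): 6.5381, 6.5250, 6.4036, 6.6093, 6.5834
Σ ln(RT) = 32.6595
Mean = 32.6595/5 = 6.53190

6.532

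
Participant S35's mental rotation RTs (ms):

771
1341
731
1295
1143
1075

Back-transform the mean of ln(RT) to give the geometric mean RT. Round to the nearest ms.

1031 ms

ln(RT): 6.6477, 7.2012, 6.5944, 7.1663, 7.0414, 6.9801
Mean ln(RT) = 41.6310/6 = 6.93850
Geometric mean = exp(6.93850) = 1031.23 ms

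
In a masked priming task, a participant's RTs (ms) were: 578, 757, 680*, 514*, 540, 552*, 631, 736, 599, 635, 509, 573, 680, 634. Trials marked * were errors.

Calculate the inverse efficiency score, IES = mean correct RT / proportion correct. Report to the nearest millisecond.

795 ms

Correct trials (n=11): 578, 757, 540, 631, 736, 599, 635, 509, 573, 680, 634
Mean correct RT = 6872/11 = 624.7273 ms
Proportion correct = 11/14
IES = 624.7273 / (11/14) = 795.107 ms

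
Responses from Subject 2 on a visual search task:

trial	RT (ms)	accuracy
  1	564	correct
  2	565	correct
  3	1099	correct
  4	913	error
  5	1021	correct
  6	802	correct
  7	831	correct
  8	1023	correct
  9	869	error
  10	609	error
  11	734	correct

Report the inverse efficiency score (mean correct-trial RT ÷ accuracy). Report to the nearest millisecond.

1141 ms

Correct trials (n=8): 564, 565, 1099, 1021, 802, 831, 1023, 734
Mean correct RT = 6639/8 = 829.8750 ms
Proportion correct = 8/11
IES = 829.8750 / (8/11) = 1141.078 ms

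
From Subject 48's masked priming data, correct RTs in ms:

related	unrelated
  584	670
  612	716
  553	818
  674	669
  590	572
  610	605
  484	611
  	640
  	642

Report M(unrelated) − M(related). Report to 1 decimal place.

73.6 ms

M(related) = 4107/7 = 586.714
M(unrelated) = 5943/9 = 660.333
Difference = 660.333 − 586.714 = 73.619 ms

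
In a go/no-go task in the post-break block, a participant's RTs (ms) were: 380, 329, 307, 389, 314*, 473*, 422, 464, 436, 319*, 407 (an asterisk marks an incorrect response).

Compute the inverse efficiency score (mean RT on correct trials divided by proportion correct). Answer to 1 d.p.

538.7 ms

Correct trials (n=8): 380, 329, 307, 389, 422, 464, 436, 407
Mean correct RT = 3134/8 = 391.7500 ms
Proportion correct = 8/11
IES = 391.7500 / (8/11) = 538.656 ms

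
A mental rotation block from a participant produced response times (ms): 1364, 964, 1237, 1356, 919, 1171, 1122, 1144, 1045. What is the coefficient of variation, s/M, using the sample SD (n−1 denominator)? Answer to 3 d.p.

0.136

n = 9, Σ = 10322, M = 1146.8889
Σ(x−M)² = 195956.889; s = √(195956.889/8) = 156.5075
CV = 156.5075 / 1146.8889 = 0.13646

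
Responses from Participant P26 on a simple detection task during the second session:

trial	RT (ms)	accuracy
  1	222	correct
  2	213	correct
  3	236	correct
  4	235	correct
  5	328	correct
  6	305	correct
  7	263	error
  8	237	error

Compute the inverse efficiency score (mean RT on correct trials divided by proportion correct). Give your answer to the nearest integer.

Correct trials (n=6): 222, 213, 236, 235, 328, 305
Mean correct RT = 1539/6 = 256.5000 ms
Proportion correct = 6/8
IES = 256.5000 / (6/8) = 342.000 ms

342 ms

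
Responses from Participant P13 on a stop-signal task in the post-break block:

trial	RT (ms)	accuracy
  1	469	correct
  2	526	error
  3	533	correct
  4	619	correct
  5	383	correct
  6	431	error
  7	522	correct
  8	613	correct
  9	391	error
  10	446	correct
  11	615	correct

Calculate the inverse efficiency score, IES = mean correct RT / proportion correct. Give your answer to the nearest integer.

722 ms

Correct trials (n=8): 469, 533, 619, 383, 522, 613, 446, 615
Mean correct RT = 4200/8 = 525.0000 ms
Proportion correct = 8/11
IES = 525.0000 / (8/11) = 721.875 ms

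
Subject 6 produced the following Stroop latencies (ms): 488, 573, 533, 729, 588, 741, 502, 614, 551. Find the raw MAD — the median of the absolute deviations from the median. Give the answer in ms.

Sorted: 488, 502, 533, 551, 573, 588, 614, 729, 741 → median = 573
|x − 573|: 85, 0, 40, 156, 15, 168, 71, 41, 22
Sorted deviations: 0, 15, 22, 40, 41, 71, 85, 156, 168 → MAD = 41

41 ms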